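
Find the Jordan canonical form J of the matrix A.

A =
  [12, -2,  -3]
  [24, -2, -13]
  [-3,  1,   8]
J_3(6)

The characteristic polynomial is
  det(x·I − A) = x^3 - 18*x^2 + 108*x - 216 = (x - 6)^3

Eigenvalues and multiplicities (the geometric multiplicity of λ is n − rank(A − λI), which equals the number of Jordan blocks for λ):
  λ = 6: algebraic multiplicity = 3, geometric multiplicity = 1

Determining the block sizes for each eigenvalue:
  λ = 6: one block (gm = 1), so the single block has size am = 3 → block sizes [3]

Assembling the blocks gives a Jordan form
J =
  [6, 1, 0]
  [0, 6, 1]
  [0, 0, 6]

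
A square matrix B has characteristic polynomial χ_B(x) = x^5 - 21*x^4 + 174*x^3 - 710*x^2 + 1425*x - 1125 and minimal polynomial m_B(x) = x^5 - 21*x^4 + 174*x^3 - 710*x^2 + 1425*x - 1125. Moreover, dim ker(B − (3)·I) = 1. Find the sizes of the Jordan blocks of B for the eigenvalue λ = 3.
Block sizes for λ = 3: [2]

Step 1 — from the characteristic polynomial, algebraic multiplicity of λ = 3 is 2. From dim ker(B − (3)·I) = 1, there are exactly 1 Jordan blocks for λ = 3.
Step 2 — from the minimal polynomial, the factor (x − 3)^2 tells us the largest block for λ = 3 has size 2.
Step 3 — with total size 2, 1 blocks, and largest block 2, the block sizes (in nonincreasing order) are [2].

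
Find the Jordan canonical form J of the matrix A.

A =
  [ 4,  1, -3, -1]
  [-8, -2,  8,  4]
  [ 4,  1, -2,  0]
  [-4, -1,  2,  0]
J_2(0) ⊕ J_2(0)

The characteristic polynomial is
  det(x·I − A) = x^4

Eigenvalues and multiplicities (the geometric multiplicity of λ is n − rank(A − λI), which equals the number of Jordan blocks for λ):
  λ = 0: algebraic multiplicity = 4, geometric multiplicity = 2

Determining the block sizes for each eigenvalue:
  λ = 0: with am = 4 and gm = 2, the partition is not yet determined (e.g. several partitions of 4 into 2 parts exist). Let N = A − (0)·I. Computing rank(N^1) = 2, rank(N^2) = 0; the number of blocks of size ≥ j is rank(N^{j−1}) − rank(N^j), giving [2, 2]. So we have 2 block(s) of size 2 → block sizes [2, 2]

Assembling the blocks gives a Jordan form
J =
  [0, 1, 0, 0]
  [0, 0, 0, 0]
  [0, 0, 0, 1]
  [0, 0, 0, 0]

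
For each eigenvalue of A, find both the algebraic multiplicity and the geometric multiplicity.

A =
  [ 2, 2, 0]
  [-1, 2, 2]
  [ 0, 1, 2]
λ = 2: alg = 3, geom = 1

Step 1 — factor the characteristic polynomial to read off the algebraic multiplicities:
  χ_A(x) = (x - 2)^3

Step 2 — compute geometric multiplicities via the rank-nullity identity g(λ) = n − rank(A − λI):
  rank(A − (2)·I) = 2, so dim ker(A − (2)·I) = n − 2 = 1

Summary:
  λ = 2: algebraic multiplicity = 3, geometric multiplicity = 1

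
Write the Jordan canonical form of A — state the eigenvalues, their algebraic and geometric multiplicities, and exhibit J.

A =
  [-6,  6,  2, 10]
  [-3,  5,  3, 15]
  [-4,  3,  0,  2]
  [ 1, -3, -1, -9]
J_1(-4) ⊕ J_1(-4) ⊕ J_2(-1)

The characteristic polynomial is
  det(x·I − A) = x^4 + 10*x^3 + 33*x^2 + 40*x + 16 = (x + 1)^2*(x + 4)^2

Eigenvalues and multiplicities (the geometric multiplicity of λ is n − rank(A − λI), which equals the number of Jordan blocks for λ):
  λ = -4: algebraic multiplicity = 2, geometric multiplicity = 2
  λ = -1: algebraic multiplicity = 2, geometric multiplicity = 1

Determining the block sizes for each eigenvalue:
  λ = -4: gm = am = 2, so every block has size 1 → block sizes [1, 1]
  λ = -1: one block (gm = 1), so the single block has size am = 2 → block sizes [2]

Assembling the blocks gives a Jordan form
J =
  [-4,  0,  0,  0]
  [ 0, -4,  0,  0]
  [ 0,  0, -1,  1]
  [ 0,  0,  0, -1]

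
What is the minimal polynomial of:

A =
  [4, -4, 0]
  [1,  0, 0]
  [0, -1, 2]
x^3 - 6*x^2 + 12*x - 8

The characteristic polynomial is χ_A(x) = (x - 2)^3, so the eigenvalues are known. The minimal polynomial is
  m_A(x) = Π_λ (x − λ)^{k_λ}
where k_λ is the size of the *largest* Jordan block for λ (equivalently, the smallest k with (A − λI)^k v = 0 for every generalised eigenvector v of λ).

  λ = 2: largest Jordan block has size 3, contributing (x − 2)^3

So m_A(x) = (x - 2)^3 = x^3 - 6*x^2 + 12*x - 8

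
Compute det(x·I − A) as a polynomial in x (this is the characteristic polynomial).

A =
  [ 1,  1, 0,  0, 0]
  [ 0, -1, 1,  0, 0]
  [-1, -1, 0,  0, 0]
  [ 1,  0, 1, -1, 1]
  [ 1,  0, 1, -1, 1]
x^5

Expanding det(x·I − A) (e.g. by cofactor expansion or by noting that A is similar to its Jordan form J, which has the same characteristic polynomial as A) gives
  χ_A(x) = x^5
which factors as x^5. The eigenvalues (with algebraic multiplicities) are λ = 0 with multiplicity 5.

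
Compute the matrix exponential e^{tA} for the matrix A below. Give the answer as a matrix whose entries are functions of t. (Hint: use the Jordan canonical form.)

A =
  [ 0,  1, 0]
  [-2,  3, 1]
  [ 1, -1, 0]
e^{tA} =
  [-t^2*exp(t)/2 - t*exp(t) + exp(t), t^2*exp(t)/2 + t*exp(t), t^2*exp(t)/2]
  [-t^2*exp(t)/2 - 2*t*exp(t), t^2*exp(t)/2 + 2*t*exp(t) + exp(t), t^2*exp(t)/2 + t*exp(t)]
  [t*exp(t), -t*exp(t), -t*exp(t) + exp(t)]

Strategy: write A = P · J · P⁻¹ where J is a Jordan canonical form, so e^{tA} = P · e^{tJ} · P⁻¹, and e^{tJ} can be computed block-by-block.

A has Jordan form
J =
  [1, 1, 0]
  [0, 1, 1]
  [0, 0, 1]
(up to reordering of blocks).

Per-block formulas:
  For a 3×3 Jordan block J_3(1): exp(t · J_3(1)) = e^(1t)·(I + t·N + (t^2/2)·N^2), where N is the 3×3 nilpotent shift.

After assembling e^{tJ} and conjugating by P, we get:

e^{tA} =
  [-t^2*exp(t)/2 - t*exp(t) + exp(t), t^2*exp(t)/2 + t*exp(t), t^2*exp(t)/2]
  [-t^2*exp(t)/2 - 2*t*exp(t), t^2*exp(t)/2 + 2*t*exp(t) + exp(t), t^2*exp(t)/2 + t*exp(t)]
  [t*exp(t), -t*exp(t), -t*exp(t) + exp(t)]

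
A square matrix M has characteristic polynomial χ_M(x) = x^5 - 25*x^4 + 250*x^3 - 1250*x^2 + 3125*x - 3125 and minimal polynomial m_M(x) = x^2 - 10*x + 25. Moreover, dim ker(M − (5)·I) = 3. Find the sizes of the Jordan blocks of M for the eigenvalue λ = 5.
Block sizes for λ = 5: [2, 2, 1]

Step 1 — from the characteristic polynomial, algebraic multiplicity of λ = 5 is 5. From dim ker(M − (5)·I) = 3, there are exactly 3 Jordan blocks for λ = 5.
Step 2 — from the minimal polynomial, the factor (x − 5)^2 tells us the largest block for λ = 5 has size 2.
Step 3 — with total size 5, 3 blocks, and largest block 2, the block sizes (in nonincreasing order) are [2, 2, 1].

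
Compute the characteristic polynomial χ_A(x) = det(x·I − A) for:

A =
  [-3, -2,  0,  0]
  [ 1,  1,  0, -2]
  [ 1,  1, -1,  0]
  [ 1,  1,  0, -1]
x^4 + 4*x^3 + 6*x^2 + 4*x + 1

Expanding det(x·I − A) (e.g. by cofactor expansion or by noting that A is similar to its Jordan form J, which has the same characteristic polynomial as A) gives
  χ_A(x) = x^4 + 4*x^3 + 6*x^2 + 4*x + 1
which factors as (x + 1)^4. The eigenvalues (with algebraic multiplicities) are λ = -1 with multiplicity 4.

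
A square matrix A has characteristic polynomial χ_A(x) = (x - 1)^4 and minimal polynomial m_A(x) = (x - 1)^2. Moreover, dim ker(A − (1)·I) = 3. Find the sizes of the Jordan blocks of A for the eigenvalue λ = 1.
Block sizes for λ = 1: [2, 1, 1]

Step 1 — from the characteristic polynomial, algebraic multiplicity of λ = 1 is 4. From dim ker(A − (1)·I) = 3, there are exactly 3 Jordan blocks for λ = 1.
Step 2 — from the minimal polynomial, the factor (x − 1)^2 tells us the largest block for λ = 1 has size 2.
Step 3 — with total size 4, 3 blocks, and largest block 2, the block sizes (in nonincreasing order) are [2, 1, 1].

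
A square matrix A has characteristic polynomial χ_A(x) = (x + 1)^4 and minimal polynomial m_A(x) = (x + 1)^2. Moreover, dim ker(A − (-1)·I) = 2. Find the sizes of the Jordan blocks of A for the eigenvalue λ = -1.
Block sizes for λ = -1: [2, 2]

Step 1 — from the characteristic polynomial, algebraic multiplicity of λ = -1 is 4. From dim ker(A − (-1)·I) = 2, there are exactly 2 Jordan blocks for λ = -1.
Step 2 — from the minimal polynomial, the factor (x + 1)^2 tells us the largest block for λ = -1 has size 2.
Step 3 — with total size 4, 2 blocks, and largest block 2, the block sizes (in nonincreasing order) are [2, 2].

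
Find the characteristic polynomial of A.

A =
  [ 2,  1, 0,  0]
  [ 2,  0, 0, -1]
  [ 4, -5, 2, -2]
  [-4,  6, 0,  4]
x^4 - 8*x^3 + 24*x^2 - 32*x + 16

Expanding det(x·I − A) (e.g. by cofactor expansion or by noting that A is similar to its Jordan form J, which has the same characteristic polynomial as A) gives
  χ_A(x) = x^4 - 8*x^3 + 24*x^2 - 32*x + 16
which factors as (x - 2)^4. The eigenvalues (with algebraic multiplicities) are λ = 2 with multiplicity 4.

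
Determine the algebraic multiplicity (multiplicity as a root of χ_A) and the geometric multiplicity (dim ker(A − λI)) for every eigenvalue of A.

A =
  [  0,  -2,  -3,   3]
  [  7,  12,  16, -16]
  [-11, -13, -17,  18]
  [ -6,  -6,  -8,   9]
λ = 1: alg = 4, geom = 2

Step 1 — factor the characteristic polynomial to read off the algebraic multiplicities:
  χ_A(x) = (x - 1)^4

Step 2 — compute geometric multiplicities via the rank-nullity identity g(λ) = n − rank(A − λI):
  rank(A − (1)·I) = 2, so dim ker(A − (1)·I) = n − 2 = 2

Summary:
  λ = 1: algebraic multiplicity = 4, geometric multiplicity = 2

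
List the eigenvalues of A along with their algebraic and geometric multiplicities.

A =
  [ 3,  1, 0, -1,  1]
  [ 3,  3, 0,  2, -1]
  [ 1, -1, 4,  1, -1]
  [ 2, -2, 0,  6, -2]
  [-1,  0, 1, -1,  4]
λ = 4: alg = 5, geom = 2

Step 1 — factor the characteristic polynomial to read off the algebraic multiplicities:
  χ_A(x) = (x - 4)^5

Step 2 — compute geometric multiplicities via the rank-nullity identity g(λ) = n − rank(A − λI):
  rank(A − (4)·I) = 3, so dim ker(A − (4)·I) = n − 3 = 2

Summary:
  λ = 4: algebraic multiplicity = 5, geometric multiplicity = 2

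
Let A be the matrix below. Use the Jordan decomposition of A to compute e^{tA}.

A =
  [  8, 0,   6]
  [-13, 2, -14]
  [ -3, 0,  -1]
e^{tA} =
  [2*exp(5*t) - exp(2*t), 0, 2*exp(5*t) - 2*exp(2*t)]
  [-t*exp(2*t) - 4*exp(5*t) + 4*exp(2*t), exp(2*t), -2*t*exp(2*t) - 4*exp(5*t) + 4*exp(2*t)]
  [-exp(5*t) + exp(2*t), 0, -exp(5*t) + 2*exp(2*t)]

Strategy: write A = P · J · P⁻¹ where J is a Jordan canonical form, so e^{tA} = P · e^{tJ} · P⁻¹, and e^{tJ} can be computed block-by-block.

A has Jordan form
J =
  [2, 1, 0]
  [0, 2, 0]
  [0, 0, 5]
(up to reordering of blocks).

Per-block formulas:
  For a 2×2 Jordan block J_2(2): exp(t · J_2(2)) = e^(2t)·(I + t·N), where N is the 2×2 nilpotent shift.
  For a 1×1 block at λ = 5: exp(t · [5]) = [e^(5t)].

After assembling e^{tJ} and conjugating by P, we get:

e^{tA} =
  [2*exp(5*t) - exp(2*t), 0, 2*exp(5*t) - 2*exp(2*t)]
  [-t*exp(2*t) - 4*exp(5*t) + 4*exp(2*t), exp(2*t), -2*t*exp(2*t) - 4*exp(5*t) + 4*exp(2*t)]
  [-exp(5*t) + exp(2*t), 0, -exp(5*t) + 2*exp(2*t)]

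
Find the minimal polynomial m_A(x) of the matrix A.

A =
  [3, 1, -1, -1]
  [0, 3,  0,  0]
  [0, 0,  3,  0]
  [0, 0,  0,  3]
x^2 - 6*x + 9

The characteristic polynomial is χ_A(x) = (x - 3)^4, so the eigenvalues are known. The minimal polynomial is
  m_A(x) = Π_λ (x − λ)^{k_λ}
where k_λ is the size of the *largest* Jordan block for λ (equivalently, the smallest k with (A − λI)^k v = 0 for every generalised eigenvector v of λ).

  λ = 3: largest Jordan block has size 2, contributing (x − 3)^2

So m_A(x) = (x - 3)^2 = x^2 - 6*x + 9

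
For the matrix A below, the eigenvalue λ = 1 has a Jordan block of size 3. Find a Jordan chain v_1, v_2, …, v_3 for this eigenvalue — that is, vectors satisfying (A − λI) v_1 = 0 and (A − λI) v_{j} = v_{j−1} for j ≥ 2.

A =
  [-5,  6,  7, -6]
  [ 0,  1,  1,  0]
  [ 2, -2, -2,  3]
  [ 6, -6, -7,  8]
A Jordan chain for λ = 1 of length 3:
v_1 = (-1, -1, 0, 0)ᵀ
v_2 = (1, 1, -1, -1)ᵀ
v_3 = (1, 0, 1, 0)ᵀ

Let N = A − (1)·I. We want v_3 with N^3 v_3 = 0 but N^2 v_3 ≠ 0; then v_{j-1} := N · v_j for j = 3, …, 2.

Pick v_3 = (1, 0, 1, 0)ᵀ.
Then v_2 = N · v_3 = (1, 1, -1, -1)ᵀ.
Then v_1 = N · v_2 = (-1, -1, 0, 0)ᵀ.

Sanity check: (A − (1)·I) v_1 = (0, 0, 0, 0)ᵀ = 0. ✓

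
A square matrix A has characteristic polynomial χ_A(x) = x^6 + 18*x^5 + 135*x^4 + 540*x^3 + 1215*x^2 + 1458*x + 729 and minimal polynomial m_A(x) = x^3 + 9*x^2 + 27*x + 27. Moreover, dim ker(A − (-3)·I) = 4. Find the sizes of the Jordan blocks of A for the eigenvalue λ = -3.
Block sizes for λ = -3: [3, 1, 1, 1]

Step 1 — from the characteristic polynomial, algebraic multiplicity of λ = -3 is 6. From dim ker(A − (-3)·I) = 4, there are exactly 4 Jordan blocks for λ = -3.
Step 2 — from the minimal polynomial, the factor (x + 3)^3 tells us the largest block for λ = -3 has size 3.
Step 3 — with total size 6, 4 blocks, and largest block 3, the block sizes (in nonincreasing order) are [3, 1, 1, 1].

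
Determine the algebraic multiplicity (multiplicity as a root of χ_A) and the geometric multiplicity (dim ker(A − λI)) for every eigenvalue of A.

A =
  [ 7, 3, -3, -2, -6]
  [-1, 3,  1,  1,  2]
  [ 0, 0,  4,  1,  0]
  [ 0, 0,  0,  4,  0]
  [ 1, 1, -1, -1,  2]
λ = 4: alg = 5, geom = 3

Step 1 — factor the characteristic polynomial to read off the algebraic multiplicities:
  χ_A(x) = (x - 4)^5

Step 2 — compute geometric multiplicities via the rank-nullity identity g(λ) = n − rank(A − λI):
  rank(A − (4)·I) = 2, so dim ker(A − (4)·I) = n − 2 = 3

Summary:
  λ = 4: algebraic multiplicity = 5, geometric multiplicity = 3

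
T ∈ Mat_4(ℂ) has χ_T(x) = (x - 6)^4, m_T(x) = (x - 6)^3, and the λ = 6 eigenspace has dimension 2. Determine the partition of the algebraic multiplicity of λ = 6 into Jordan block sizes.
Block sizes for λ = 6: [3, 1]

Step 1 — from the characteristic polynomial, algebraic multiplicity of λ = 6 is 4. From dim ker(T − (6)·I) = 2, there are exactly 2 Jordan blocks for λ = 6.
Step 2 — from the minimal polynomial, the factor (x − 6)^3 tells us the largest block for λ = 6 has size 3.
Step 3 — with total size 4, 2 blocks, and largest block 3, the block sizes (in nonincreasing order) are [3, 1].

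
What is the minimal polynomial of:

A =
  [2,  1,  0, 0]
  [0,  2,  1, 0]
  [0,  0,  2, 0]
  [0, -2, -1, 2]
x^3 - 6*x^2 + 12*x - 8

The characteristic polynomial is χ_A(x) = (x - 2)^4, so the eigenvalues are known. The minimal polynomial is
  m_A(x) = Π_λ (x − λ)^{k_λ}
where k_λ is the size of the *largest* Jordan block for λ (equivalently, the smallest k with (A − λI)^k v = 0 for every generalised eigenvector v of λ).

  λ = 2: largest Jordan block has size 3, contributing (x − 2)^3

So m_A(x) = (x - 2)^3 = x^3 - 6*x^2 + 12*x - 8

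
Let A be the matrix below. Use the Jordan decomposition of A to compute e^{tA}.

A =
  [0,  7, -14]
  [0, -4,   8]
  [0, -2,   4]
e^{tA} =
  [1, 7*t, -14*t]
  [0, 1 - 4*t, 8*t]
  [0, -2*t, 4*t + 1]

Strategy: write A = P · J · P⁻¹ where J is a Jordan canonical form, so e^{tA} = P · e^{tJ} · P⁻¹, and e^{tJ} can be computed block-by-block.

A has Jordan form
J =
  [0, 1, 0]
  [0, 0, 0]
  [0, 0, 0]
(up to reordering of blocks).

Per-block formulas:
  For a 1×1 block at λ = 0: exp(t · [0]) = [e^(0t)].
  For a 2×2 Jordan block J_2(0): exp(t · J_2(0)) = e^(0t)·(I + t·N), where N is the 2×2 nilpotent shift.

After assembling e^{tJ} and conjugating by P, we get:

e^{tA} =
  [1, 7*t, -14*t]
  [0, 1 - 4*t, 8*t]
  [0, -2*t, 4*t + 1]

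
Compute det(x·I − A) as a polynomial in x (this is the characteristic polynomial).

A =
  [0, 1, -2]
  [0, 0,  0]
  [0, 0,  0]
x^3

Expanding det(x·I − A) (e.g. by cofactor expansion or by noting that A is similar to its Jordan form J, which has the same characteristic polynomial as A) gives
  χ_A(x) = x^3
which factors as x^3. The eigenvalues (with algebraic multiplicities) are λ = 0 with multiplicity 3.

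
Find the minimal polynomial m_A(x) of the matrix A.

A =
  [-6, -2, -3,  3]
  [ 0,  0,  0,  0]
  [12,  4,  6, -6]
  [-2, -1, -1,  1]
x^3 - x^2

The characteristic polynomial is χ_A(x) = x^3*(x - 1), so the eigenvalues are known. The minimal polynomial is
  m_A(x) = Π_λ (x − λ)^{k_λ}
where k_λ is the size of the *largest* Jordan block for λ (equivalently, the smallest k with (A − λI)^k v = 0 for every generalised eigenvector v of λ).

  λ = 0: largest Jordan block has size 2, contributing (x − 0)^2
  λ = 1: largest Jordan block has size 1, contributing (x − 1)

So m_A(x) = x^2*(x - 1) = x^3 - x^2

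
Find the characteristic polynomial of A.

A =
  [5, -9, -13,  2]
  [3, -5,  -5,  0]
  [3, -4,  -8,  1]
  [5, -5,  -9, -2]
x^4 + 10*x^3 + 36*x^2 + 56*x + 32

Expanding det(x·I − A) (e.g. by cofactor expansion or by noting that A is similar to its Jordan form J, which has the same characteristic polynomial as A) gives
  χ_A(x) = x^4 + 10*x^3 + 36*x^2 + 56*x + 32
which factors as (x + 2)^3*(x + 4). The eigenvalues (with algebraic multiplicities) are λ = -4 with multiplicity 1, λ = -2 with multiplicity 3.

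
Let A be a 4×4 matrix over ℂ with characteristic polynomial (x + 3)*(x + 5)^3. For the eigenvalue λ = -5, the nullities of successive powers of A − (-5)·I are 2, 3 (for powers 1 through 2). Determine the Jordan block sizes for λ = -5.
Block sizes for λ = -5: [2, 1]

From the dimensions of kernels of powers, the number of Jordan blocks of size at least j is d_j − d_{j−1} where d_j = dim ker(N^j) (with d_0 = 0). Computing the differences gives [2, 1].
The number of blocks of size exactly k is (#blocks of size ≥ k) − (#blocks of size ≥ k + 1), so the partition is: 1 block(s) of size 1, 1 block(s) of size 2.
In nonincreasing order the block sizes are [2, 1].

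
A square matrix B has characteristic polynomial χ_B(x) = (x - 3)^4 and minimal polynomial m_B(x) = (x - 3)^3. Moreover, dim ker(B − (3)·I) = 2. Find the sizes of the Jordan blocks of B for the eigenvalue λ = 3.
Block sizes for λ = 3: [3, 1]

Step 1 — from the characteristic polynomial, algebraic multiplicity of λ = 3 is 4. From dim ker(B − (3)·I) = 2, there are exactly 2 Jordan blocks for λ = 3.
Step 2 — from the minimal polynomial, the factor (x − 3)^3 tells us the largest block for λ = 3 has size 3.
Step 3 — with total size 4, 2 blocks, and largest block 3, the block sizes (in nonincreasing order) are [3, 1].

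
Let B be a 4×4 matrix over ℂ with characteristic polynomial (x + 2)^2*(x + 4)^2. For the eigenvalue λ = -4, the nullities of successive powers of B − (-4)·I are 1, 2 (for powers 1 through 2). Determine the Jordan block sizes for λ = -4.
Block sizes for λ = -4: [2]

From the dimensions of kernels of powers, the number of Jordan blocks of size at least j is d_j − d_{j−1} where d_j = dim ker(N^j) (with d_0 = 0). Computing the differences gives [1, 1].
The number of blocks of size exactly k is (#blocks of size ≥ k) − (#blocks of size ≥ k + 1), so the partition is: 1 block(s) of size 2.
In nonincreasing order the block sizes are [2].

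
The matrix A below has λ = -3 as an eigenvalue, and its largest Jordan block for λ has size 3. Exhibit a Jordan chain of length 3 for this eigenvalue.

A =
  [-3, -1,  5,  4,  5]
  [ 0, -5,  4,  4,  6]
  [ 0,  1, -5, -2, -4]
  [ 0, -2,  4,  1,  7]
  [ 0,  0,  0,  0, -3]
A Jordan chain for λ = -3 of length 3:
v_1 = (-1, 0, 0, 0, 0)ᵀ
v_2 = (-1, -2, 1, -2, 0)ᵀ
v_3 = (0, 1, 0, 0, 0)ᵀ

Let N = A − (-3)·I. We want v_3 with N^3 v_3 = 0 but N^2 v_3 ≠ 0; then v_{j-1} := N · v_j for j = 3, …, 2.

Pick v_3 = (0, 1, 0, 0, 0)ᵀ.
Then v_2 = N · v_3 = (-1, -2, 1, -2, 0)ᵀ.
Then v_1 = N · v_2 = (-1, 0, 0, 0, 0)ᵀ.

Sanity check: (A − (-3)·I) v_1 = (0, 0, 0, 0, 0)ᵀ = 0. ✓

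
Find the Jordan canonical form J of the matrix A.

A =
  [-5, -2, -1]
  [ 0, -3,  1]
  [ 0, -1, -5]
J_1(-5) ⊕ J_2(-4)

The characteristic polynomial is
  det(x·I − A) = x^3 + 13*x^2 + 56*x + 80 = (x + 4)^2*(x + 5)

Eigenvalues and multiplicities (the geometric multiplicity of λ is n − rank(A − λI), which equals the number of Jordan blocks for λ):
  λ = -5: algebraic multiplicity = 1, geometric multiplicity = 1
  λ = -4: algebraic multiplicity = 2, geometric multiplicity = 1

Determining the block sizes for each eigenvalue:
  λ = -5: one block (gm = 1), so the single block has size am = 1 → block sizes [1]
  λ = -4: one block (gm = 1), so the single block has size am = 2 → block sizes [2]

Assembling the blocks gives a Jordan form
J =
  [-5,  0,  0]
  [ 0, -4,  1]
  [ 0,  0, -4]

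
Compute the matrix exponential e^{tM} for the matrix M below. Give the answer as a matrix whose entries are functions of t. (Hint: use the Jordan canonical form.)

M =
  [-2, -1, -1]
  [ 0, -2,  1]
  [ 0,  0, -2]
e^{tM} =
  [exp(-2*t), -t*exp(-2*t), -t^2*exp(-2*t)/2 - t*exp(-2*t)]
  [0, exp(-2*t), t*exp(-2*t)]
  [0, 0, exp(-2*t)]

Strategy: write M = P · J · P⁻¹ where J is a Jordan canonical form, so e^{tM} = P · e^{tJ} · P⁻¹, and e^{tJ} can be computed block-by-block.

M has Jordan form
J =
  [-2,  1,  0]
  [ 0, -2,  1]
  [ 0,  0, -2]
(up to reordering of blocks).

Per-block formulas:
  For a 3×3 Jordan block J_3(-2): exp(t · J_3(-2)) = e^(-2t)·(I + t·N + (t^2/2)·N^2), where N is the 3×3 nilpotent shift.

After assembling e^{tJ} and conjugating by P, we get:

e^{tM} =
  [exp(-2*t), -t*exp(-2*t), -t^2*exp(-2*t)/2 - t*exp(-2*t)]
  [0, exp(-2*t), t*exp(-2*t)]
  [0, 0, exp(-2*t)]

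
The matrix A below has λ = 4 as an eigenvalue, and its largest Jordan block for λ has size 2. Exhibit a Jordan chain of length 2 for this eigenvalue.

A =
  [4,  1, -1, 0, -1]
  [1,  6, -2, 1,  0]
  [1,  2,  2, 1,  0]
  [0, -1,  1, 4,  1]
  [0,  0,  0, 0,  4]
A Jordan chain for λ = 4 of length 2:
v_1 = (0, 1, 1, 0, 0)ᵀ
v_2 = (1, 0, 0, 0, 0)ᵀ

Let N = A − (4)·I. We want v_2 with N^2 v_2 = 0 but N^1 v_2 ≠ 0; then v_{j-1} := N · v_j for j = 2, …, 2.

Pick v_2 = (1, 0, 0, 0, 0)ᵀ.
Then v_1 = N · v_2 = (0, 1, 1, 0, 0)ᵀ.

Sanity check: (A − (4)·I) v_1 = (0, 0, 0, 0, 0)ᵀ = 0. ✓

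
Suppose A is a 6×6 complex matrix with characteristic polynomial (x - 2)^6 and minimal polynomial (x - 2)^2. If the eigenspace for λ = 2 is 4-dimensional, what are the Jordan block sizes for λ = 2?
Block sizes for λ = 2: [2, 2, 1, 1]

Step 1 — from the characteristic polynomial, algebraic multiplicity of λ = 2 is 6. From dim ker(A − (2)·I) = 4, there are exactly 4 Jordan blocks for λ = 2.
Step 2 — from the minimal polynomial, the factor (x − 2)^2 tells us the largest block for λ = 2 has size 2.
Step 3 — with total size 6, 4 blocks, and largest block 2, the block sizes (in nonincreasing order) are [2, 2, 1, 1].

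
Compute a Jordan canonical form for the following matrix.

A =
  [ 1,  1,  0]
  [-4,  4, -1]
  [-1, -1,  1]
J_3(2)

The characteristic polynomial is
  det(x·I − A) = x^3 - 6*x^2 + 12*x - 8 = (x - 2)^3

Eigenvalues and multiplicities (the geometric multiplicity of λ is n − rank(A − λI), which equals the number of Jordan blocks for λ):
  λ = 2: algebraic multiplicity = 3, geometric multiplicity = 1

Determining the block sizes for each eigenvalue:
  λ = 2: one block (gm = 1), so the single block has size am = 3 → block sizes [3]

Assembling the blocks gives a Jordan form
J =
  [2, 1, 0]
  [0, 2, 1]
  [0, 0, 2]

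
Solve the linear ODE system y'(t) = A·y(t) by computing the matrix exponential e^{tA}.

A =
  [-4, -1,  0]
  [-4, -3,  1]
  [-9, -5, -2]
e^{tA} =
  [5*t^2*exp(-3*t)/2 - t*exp(-3*t) + exp(-3*t), t^2*exp(-3*t)/2 - t*exp(-3*t), -t^2*exp(-3*t)/2]
  [-5*t^2*exp(-3*t)/2 - 4*t*exp(-3*t), -t^2*exp(-3*t)/2 + exp(-3*t), t^2*exp(-3*t)/2 + t*exp(-3*t)]
  [10*t^2*exp(-3*t) - 9*t*exp(-3*t), 2*t^2*exp(-3*t) - 5*t*exp(-3*t), -2*t^2*exp(-3*t) + t*exp(-3*t) + exp(-3*t)]

Strategy: write A = P · J · P⁻¹ where J is a Jordan canonical form, so e^{tA} = P · e^{tJ} · P⁻¹, and e^{tJ} can be computed block-by-block.

A has Jordan form
J =
  [-3,  1,  0]
  [ 0, -3,  1]
  [ 0,  0, -3]
(up to reordering of blocks).

Per-block formulas:
  For a 3×3 Jordan block J_3(-3): exp(t · J_3(-3)) = e^(-3t)·(I + t·N + (t^2/2)·N^2), where N is the 3×3 nilpotent shift.

After assembling e^{tJ} and conjugating by P, we get:

e^{tA} =
  [5*t^2*exp(-3*t)/2 - t*exp(-3*t) + exp(-3*t), t^2*exp(-3*t)/2 - t*exp(-3*t), -t^2*exp(-3*t)/2]
  [-5*t^2*exp(-3*t)/2 - 4*t*exp(-3*t), -t^2*exp(-3*t)/2 + exp(-3*t), t^2*exp(-3*t)/2 + t*exp(-3*t)]
  [10*t^2*exp(-3*t) - 9*t*exp(-3*t), 2*t^2*exp(-3*t) - 5*t*exp(-3*t), -2*t^2*exp(-3*t) + t*exp(-3*t) + exp(-3*t)]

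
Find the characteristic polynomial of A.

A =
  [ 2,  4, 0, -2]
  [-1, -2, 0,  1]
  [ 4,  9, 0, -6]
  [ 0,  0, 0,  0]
x^4

Expanding det(x·I − A) (e.g. by cofactor expansion or by noting that A is similar to its Jordan form J, which has the same characteristic polynomial as A) gives
  χ_A(x) = x^4
which factors as x^4. The eigenvalues (with algebraic multiplicities) are λ = 0 with multiplicity 4.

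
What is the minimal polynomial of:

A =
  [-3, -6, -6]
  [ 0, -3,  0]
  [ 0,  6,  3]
x^2 - 9

The characteristic polynomial is χ_A(x) = (x - 3)*(x + 3)^2, so the eigenvalues are known. The minimal polynomial is
  m_A(x) = Π_λ (x − λ)^{k_λ}
where k_λ is the size of the *largest* Jordan block for λ (equivalently, the smallest k with (A − λI)^k v = 0 for every generalised eigenvector v of λ).

  λ = -3: largest Jordan block has size 1, contributing (x + 3)
  λ = 3: largest Jordan block has size 1, contributing (x − 3)

So m_A(x) = (x - 3)*(x + 3) = x^2 - 9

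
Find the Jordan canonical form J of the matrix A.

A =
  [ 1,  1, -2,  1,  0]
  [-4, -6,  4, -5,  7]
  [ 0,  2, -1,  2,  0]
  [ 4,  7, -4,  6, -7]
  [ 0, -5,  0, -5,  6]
J_1(-1) ⊕ J_1(-1) ⊕ J_2(1) ⊕ J_1(6)

The characteristic polynomial is
  det(x·I − A) = x^5 - 6*x^4 - 2*x^3 + 12*x^2 + x - 6 = (x - 6)*(x - 1)^2*(x + 1)^2

Eigenvalues and multiplicities (the geometric multiplicity of λ is n − rank(A − λI), which equals the number of Jordan blocks for λ):
  λ = -1: algebraic multiplicity = 2, geometric multiplicity = 2
  λ = 1: algebraic multiplicity = 2, geometric multiplicity = 1
  λ = 6: algebraic multiplicity = 1, geometric multiplicity = 1

Determining the block sizes for each eigenvalue:
  λ = -1: gm = am = 2, so every block has size 1 → block sizes [1, 1]
  λ = 1: one block (gm = 1), so the single block has size am = 2 → block sizes [2]
  λ = 6: one block (gm = 1), so the single block has size am = 1 → block sizes [1]

Assembling the blocks gives a Jordan form
J =
  [-1,  0, 0, 0, 0]
  [ 0, -1, 0, 0, 0]
  [ 0,  0, 1, 1, 0]
  [ 0,  0, 0, 1, 0]
  [ 0,  0, 0, 0, 6]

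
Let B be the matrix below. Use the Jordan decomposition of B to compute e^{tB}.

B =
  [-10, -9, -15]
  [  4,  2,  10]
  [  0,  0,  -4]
e^{tB} =
  [-6*t*exp(-4*t) + exp(-4*t), -9*t*exp(-4*t), -15*t*exp(-4*t)]
  [4*t*exp(-4*t), 6*t*exp(-4*t) + exp(-4*t), 10*t*exp(-4*t)]
  [0, 0, exp(-4*t)]

Strategy: write B = P · J · P⁻¹ where J is a Jordan canonical form, so e^{tB} = P · e^{tJ} · P⁻¹, and e^{tJ} can be computed block-by-block.

B has Jordan form
J =
  [-4,  1,  0]
  [ 0, -4,  0]
  [ 0,  0, -4]
(up to reordering of blocks).

Per-block formulas:
  For a 2×2 Jordan block J_2(-4): exp(t · J_2(-4)) = e^(-4t)·(I + t·N), where N is the 2×2 nilpotent shift.
  For a 1×1 block at λ = -4: exp(t · [-4]) = [e^(-4t)].

After assembling e^{tJ} and conjugating by P, we get:

e^{tB} =
  [-6*t*exp(-4*t) + exp(-4*t), -9*t*exp(-4*t), -15*t*exp(-4*t)]
  [4*t*exp(-4*t), 6*t*exp(-4*t) + exp(-4*t), 10*t*exp(-4*t)]
  [0, 0, exp(-4*t)]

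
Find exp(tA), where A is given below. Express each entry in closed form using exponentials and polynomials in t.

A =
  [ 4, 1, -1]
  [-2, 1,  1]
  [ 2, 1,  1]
e^{tA} =
  [2*t*exp(2*t) + exp(2*t), t*exp(2*t), -t*exp(2*t)]
  [-2*t*exp(2*t), -t*exp(2*t) + exp(2*t), t*exp(2*t)]
  [2*t*exp(2*t), t*exp(2*t), -t*exp(2*t) + exp(2*t)]

Strategy: write A = P · J · P⁻¹ where J is a Jordan canonical form, so e^{tA} = P · e^{tJ} · P⁻¹, and e^{tJ} can be computed block-by-block.

A has Jordan form
J =
  [2, 1, 0]
  [0, 2, 0]
  [0, 0, 2]
(up to reordering of blocks).

Per-block formulas:
  For a 1×1 block at λ = 2: exp(t · [2]) = [e^(2t)].
  For a 2×2 Jordan block J_2(2): exp(t · J_2(2)) = e^(2t)·(I + t·N), where N is the 2×2 nilpotent shift.

After assembling e^{tJ} and conjugating by P, we get:

e^{tA} =
  [2*t*exp(2*t) + exp(2*t), t*exp(2*t), -t*exp(2*t)]
  [-2*t*exp(2*t), -t*exp(2*t) + exp(2*t), t*exp(2*t)]
  [2*t*exp(2*t), t*exp(2*t), -t*exp(2*t) + exp(2*t)]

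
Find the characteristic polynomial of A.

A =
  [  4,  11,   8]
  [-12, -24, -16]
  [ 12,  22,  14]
x^3 + 6*x^2 + 12*x + 8

Expanding det(x·I − A) (e.g. by cofactor expansion or by noting that A is similar to its Jordan form J, which has the same characteristic polynomial as A) gives
  χ_A(x) = x^3 + 6*x^2 + 12*x + 8
which factors as (x + 2)^3. The eigenvalues (with algebraic multiplicities) are λ = -2 with multiplicity 3.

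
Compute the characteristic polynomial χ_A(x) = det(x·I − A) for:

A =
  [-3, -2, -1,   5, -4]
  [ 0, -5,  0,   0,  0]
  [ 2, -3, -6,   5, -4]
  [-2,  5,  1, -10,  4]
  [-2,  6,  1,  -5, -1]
x^5 + 25*x^4 + 250*x^3 + 1250*x^2 + 3125*x + 3125

Expanding det(x·I − A) (e.g. by cofactor expansion or by noting that A is similar to its Jordan form J, which has the same characteristic polynomial as A) gives
  χ_A(x) = x^5 + 25*x^4 + 250*x^3 + 1250*x^2 + 3125*x + 3125
which factors as (x + 5)^5. The eigenvalues (with algebraic multiplicities) are λ = -5 with multiplicity 5.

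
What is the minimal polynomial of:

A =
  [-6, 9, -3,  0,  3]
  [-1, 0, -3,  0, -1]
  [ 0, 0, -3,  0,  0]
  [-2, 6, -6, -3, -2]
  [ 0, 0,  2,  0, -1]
x^3 + 7*x^2 + 15*x + 9

The characteristic polynomial is χ_A(x) = (x + 1)*(x + 3)^4, so the eigenvalues are known. The minimal polynomial is
  m_A(x) = Π_λ (x − λ)^{k_λ}
where k_λ is the size of the *largest* Jordan block for λ (equivalently, the smallest k with (A − λI)^k v = 0 for every generalised eigenvector v of λ).

  λ = -3: largest Jordan block has size 2, contributing (x + 3)^2
  λ = -1: largest Jordan block has size 1, contributing (x + 1)

So m_A(x) = (x + 1)*(x + 3)^2 = x^3 + 7*x^2 + 15*x + 9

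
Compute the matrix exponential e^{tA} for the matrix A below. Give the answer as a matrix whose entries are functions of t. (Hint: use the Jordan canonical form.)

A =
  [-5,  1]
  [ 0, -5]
e^{tA} =
  [exp(-5*t), t*exp(-5*t)]
  [0, exp(-5*t)]

Strategy: write A = P · J · P⁻¹ where J is a Jordan canonical form, so e^{tA} = P · e^{tJ} · P⁻¹, and e^{tJ} can be computed block-by-block.

A has Jordan form
J =
  [-5,  1]
  [ 0, -5]
(up to reordering of blocks).

Per-block formulas:
  For a 2×2 Jordan block J_2(-5): exp(t · J_2(-5)) = e^(-5t)·(I + t·N), where N is the 2×2 nilpotent shift.

After assembling e^{tJ} and conjugating by P, we get:

e^{tA} =
  [exp(-5*t), t*exp(-5*t)]
  [0, exp(-5*t)]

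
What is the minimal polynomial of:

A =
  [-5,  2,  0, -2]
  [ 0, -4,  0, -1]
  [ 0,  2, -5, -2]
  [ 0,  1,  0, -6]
x^2 + 10*x + 25

The characteristic polynomial is χ_A(x) = (x + 5)^4, so the eigenvalues are known. The minimal polynomial is
  m_A(x) = Π_λ (x − λ)^{k_λ}
where k_λ is the size of the *largest* Jordan block for λ (equivalently, the smallest k with (A − λI)^k v = 0 for every generalised eigenvector v of λ).

  λ = -5: largest Jordan block has size 2, contributing (x + 5)^2

So m_A(x) = (x + 5)^2 = x^2 + 10*x + 25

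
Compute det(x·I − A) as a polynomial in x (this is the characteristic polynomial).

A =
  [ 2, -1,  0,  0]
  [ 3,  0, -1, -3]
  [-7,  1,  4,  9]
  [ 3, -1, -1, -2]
x^4 - 4*x^3 + 6*x^2 - 4*x + 1

Expanding det(x·I − A) (e.g. by cofactor expansion or by noting that A is similar to its Jordan form J, which has the same characteristic polynomial as A) gives
  χ_A(x) = x^4 - 4*x^3 + 6*x^2 - 4*x + 1
which factors as (x - 1)^4. The eigenvalues (with algebraic multiplicities) are λ = 1 with multiplicity 4.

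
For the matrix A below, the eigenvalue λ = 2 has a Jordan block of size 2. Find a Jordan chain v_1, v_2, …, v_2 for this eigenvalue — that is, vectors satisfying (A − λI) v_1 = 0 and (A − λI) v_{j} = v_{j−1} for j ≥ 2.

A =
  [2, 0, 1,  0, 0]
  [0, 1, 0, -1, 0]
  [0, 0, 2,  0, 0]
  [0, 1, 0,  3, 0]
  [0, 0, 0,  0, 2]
A Jordan chain for λ = 2 of length 2:
v_1 = (0, -1, 0, 1, 0)ᵀ
v_2 = (0, 1, 0, 0, 0)ᵀ

Let N = A − (2)·I. We want v_2 with N^2 v_2 = 0 but N^1 v_2 ≠ 0; then v_{j-1} := N · v_j for j = 2, …, 2.

Pick v_2 = (0, 1, 0, 0, 0)ᵀ.
Then v_1 = N · v_2 = (0, -1, 0, 1, 0)ᵀ.

Sanity check: (A − (2)·I) v_1 = (0, 0, 0, 0, 0)ᵀ = 0. ✓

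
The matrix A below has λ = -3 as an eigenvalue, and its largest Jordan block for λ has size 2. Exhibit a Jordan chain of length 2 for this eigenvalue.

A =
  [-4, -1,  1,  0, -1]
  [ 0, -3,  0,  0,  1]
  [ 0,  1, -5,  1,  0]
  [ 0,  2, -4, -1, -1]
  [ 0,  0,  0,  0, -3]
A Jordan chain for λ = -3 of length 2:
v_1 = (-1, 0, -1, -2, 0)ᵀ
v_2 = (2, -1, 0, 0, 0)ᵀ

Let N = A − (-3)·I. We want v_2 with N^2 v_2 = 0 but N^1 v_2 ≠ 0; then v_{j-1} := N · v_j for j = 2, …, 2.

Pick v_2 = (2, -1, 0, 0, 0)ᵀ.
Then v_1 = N · v_2 = (-1, 0, -1, -2, 0)ᵀ.

Sanity check: (A − (-3)·I) v_1 = (0, 0, 0, 0, 0)ᵀ = 0. ✓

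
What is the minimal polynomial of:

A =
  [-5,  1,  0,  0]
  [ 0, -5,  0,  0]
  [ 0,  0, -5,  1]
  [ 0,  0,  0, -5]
x^2 + 10*x + 25

The characteristic polynomial is χ_A(x) = (x + 5)^4, so the eigenvalues are known. The minimal polynomial is
  m_A(x) = Π_λ (x − λ)^{k_λ}
where k_λ is the size of the *largest* Jordan block for λ (equivalently, the smallest k with (A − λI)^k v = 0 for every generalised eigenvector v of λ).

  λ = -5: largest Jordan block has size 2, contributing (x + 5)^2

So m_A(x) = (x + 5)^2 = x^2 + 10*x + 25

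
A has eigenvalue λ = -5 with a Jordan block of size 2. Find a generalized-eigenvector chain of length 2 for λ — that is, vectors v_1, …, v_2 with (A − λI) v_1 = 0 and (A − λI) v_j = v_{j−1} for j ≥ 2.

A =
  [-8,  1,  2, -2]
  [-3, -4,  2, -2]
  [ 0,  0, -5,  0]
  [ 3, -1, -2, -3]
A Jordan chain for λ = -5 of length 2:
v_1 = (-3, -3, 0, 3)ᵀ
v_2 = (1, 0, 0, 0)ᵀ

Let N = A − (-5)·I. We want v_2 with N^2 v_2 = 0 but N^1 v_2 ≠ 0; then v_{j-1} := N · v_j for j = 2, …, 2.

Pick v_2 = (1, 0, 0, 0)ᵀ.
Then v_1 = N · v_2 = (-3, -3, 0, 3)ᵀ.

Sanity check: (A − (-5)·I) v_1 = (0, 0, 0, 0)ᵀ = 0. ✓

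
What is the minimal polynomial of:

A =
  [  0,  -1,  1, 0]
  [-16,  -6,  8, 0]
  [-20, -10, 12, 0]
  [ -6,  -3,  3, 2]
x^2 - 4*x + 4

The characteristic polynomial is χ_A(x) = (x - 2)^4, so the eigenvalues are known. The minimal polynomial is
  m_A(x) = Π_λ (x − λ)^{k_λ}
where k_λ is the size of the *largest* Jordan block for λ (equivalently, the smallest k with (A − λI)^k v = 0 for every generalised eigenvector v of λ).

  λ = 2: largest Jordan block has size 2, contributing (x − 2)^2

So m_A(x) = (x - 2)^2 = x^2 - 4*x + 4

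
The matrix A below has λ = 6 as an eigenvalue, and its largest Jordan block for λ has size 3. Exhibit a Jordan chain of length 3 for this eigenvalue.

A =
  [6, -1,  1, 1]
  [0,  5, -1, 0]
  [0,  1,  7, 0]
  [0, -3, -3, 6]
A Jordan chain for λ = 6 of length 3:
v_1 = (-1, 0, 0, 0)ᵀ
v_2 = (-1, -1, 1, -3)ᵀ
v_3 = (0, 1, 0, 0)ᵀ

Let N = A − (6)·I. We want v_3 with N^3 v_3 = 0 but N^2 v_3 ≠ 0; then v_{j-1} := N · v_j for j = 3, …, 2.

Pick v_3 = (0, 1, 0, 0)ᵀ.
Then v_2 = N · v_3 = (-1, -1, 1, -3)ᵀ.
Then v_1 = N · v_2 = (-1, 0, 0, 0)ᵀ.

Sanity check: (A − (6)·I) v_1 = (0, 0, 0, 0)ᵀ = 0. ✓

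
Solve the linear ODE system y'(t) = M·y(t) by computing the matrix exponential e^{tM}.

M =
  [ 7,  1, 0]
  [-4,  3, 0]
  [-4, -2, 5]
e^{tM} =
  [2*t*exp(5*t) + exp(5*t), t*exp(5*t), 0]
  [-4*t*exp(5*t), -2*t*exp(5*t) + exp(5*t), 0]
  [-4*t*exp(5*t), -2*t*exp(5*t), exp(5*t)]

Strategy: write M = P · J · P⁻¹ where J is a Jordan canonical form, so e^{tM} = P · e^{tJ} · P⁻¹, and e^{tJ} can be computed block-by-block.

M has Jordan form
J =
  [5, 1, 0]
  [0, 5, 0]
  [0, 0, 5]
(up to reordering of blocks).

Per-block formulas:
  For a 2×2 Jordan block J_2(5): exp(t · J_2(5)) = e^(5t)·(I + t·N), where N is the 2×2 nilpotent shift.
  For a 1×1 block at λ = 5: exp(t · [5]) = [e^(5t)].

After assembling e^{tJ} and conjugating by P, we get:

e^{tM} =
  [2*t*exp(5*t) + exp(5*t), t*exp(5*t), 0]
  [-4*t*exp(5*t), -2*t*exp(5*t) + exp(5*t), 0]
  [-4*t*exp(5*t), -2*t*exp(5*t), exp(5*t)]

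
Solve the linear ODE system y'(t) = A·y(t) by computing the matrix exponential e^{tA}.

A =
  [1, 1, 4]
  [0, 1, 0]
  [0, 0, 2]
e^{tA} =
  [exp(t), t*exp(t), 4*exp(2*t) - 4*exp(t)]
  [0, exp(t), 0]
  [0, 0, exp(2*t)]

Strategy: write A = P · J · P⁻¹ where J is a Jordan canonical form, so e^{tA} = P · e^{tJ} · P⁻¹, and e^{tJ} can be computed block-by-block.

A has Jordan form
J =
  [1, 1, 0]
  [0, 1, 0]
  [0, 0, 2]
(up to reordering of blocks).

Per-block formulas:
  For a 2×2 Jordan block J_2(1): exp(t · J_2(1)) = e^(1t)·(I + t·N), where N is the 2×2 nilpotent shift.
  For a 1×1 block at λ = 2: exp(t · [2]) = [e^(2t)].

After assembling e^{tJ} and conjugating by P, we get:

e^{tA} =
  [exp(t), t*exp(t), 4*exp(2*t) - 4*exp(t)]
  [0, exp(t), 0]
  [0, 0, exp(2*t)]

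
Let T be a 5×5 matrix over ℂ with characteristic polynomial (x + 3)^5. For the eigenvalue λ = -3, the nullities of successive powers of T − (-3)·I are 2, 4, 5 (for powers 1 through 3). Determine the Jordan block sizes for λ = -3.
Block sizes for λ = -3: [3, 2]

From the dimensions of kernels of powers, the number of Jordan blocks of size at least j is d_j − d_{j−1} where d_j = dim ker(N^j) (with d_0 = 0). Computing the differences gives [2, 2, 1].
The number of blocks of size exactly k is (#blocks of size ≥ k) − (#blocks of size ≥ k + 1), so the partition is: 1 block(s) of size 2, 1 block(s) of size 3.
In nonincreasing order the block sizes are [3, 2].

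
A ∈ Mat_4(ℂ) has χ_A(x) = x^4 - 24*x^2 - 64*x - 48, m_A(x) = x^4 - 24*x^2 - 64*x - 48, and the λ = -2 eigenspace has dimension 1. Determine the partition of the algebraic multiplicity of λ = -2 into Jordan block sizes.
Block sizes for λ = -2: [3]

Step 1 — from the characteristic polynomial, algebraic multiplicity of λ = -2 is 3. From dim ker(A − (-2)·I) = 1, there are exactly 1 Jordan blocks for λ = -2.
Step 2 — from the minimal polynomial, the factor (x + 2)^3 tells us the largest block for λ = -2 has size 3.
Step 3 — with total size 3, 1 blocks, and largest block 3, the block sizes (in nonincreasing order) are [3].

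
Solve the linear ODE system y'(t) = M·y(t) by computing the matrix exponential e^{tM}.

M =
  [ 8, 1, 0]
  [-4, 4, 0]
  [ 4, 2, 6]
e^{tM} =
  [2*t*exp(6*t) + exp(6*t), t*exp(6*t), 0]
  [-4*t*exp(6*t), -2*t*exp(6*t) + exp(6*t), 0]
  [4*t*exp(6*t), 2*t*exp(6*t), exp(6*t)]

Strategy: write M = P · J · P⁻¹ where J is a Jordan canonical form, so e^{tM} = P · e^{tJ} · P⁻¹, and e^{tJ} can be computed block-by-block.

M has Jordan form
J =
  [6, 1, 0]
  [0, 6, 0]
  [0, 0, 6]
(up to reordering of blocks).

Per-block formulas:
  For a 2×2 Jordan block J_2(6): exp(t · J_2(6)) = e^(6t)·(I + t·N), where N is the 2×2 nilpotent shift.
  For a 1×1 block at λ = 6: exp(t · [6]) = [e^(6t)].

After assembling e^{tJ} and conjugating by P, we get:

e^{tM} =
  [2*t*exp(6*t) + exp(6*t), t*exp(6*t), 0]
  [-4*t*exp(6*t), -2*t*exp(6*t) + exp(6*t), 0]
  [4*t*exp(6*t), 2*t*exp(6*t), exp(6*t)]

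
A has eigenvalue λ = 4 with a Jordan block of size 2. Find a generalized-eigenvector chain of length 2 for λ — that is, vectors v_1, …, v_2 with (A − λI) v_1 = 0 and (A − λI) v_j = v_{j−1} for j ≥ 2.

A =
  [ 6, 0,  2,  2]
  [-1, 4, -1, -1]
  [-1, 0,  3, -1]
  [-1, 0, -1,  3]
A Jordan chain for λ = 4 of length 2:
v_1 = (2, -1, -1, -1)ᵀ
v_2 = (1, 0, 0, 0)ᵀ

Let N = A − (4)·I. We want v_2 with N^2 v_2 = 0 but N^1 v_2 ≠ 0; then v_{j-1} := N · v_j for j = 2, …, 2.

Pick v_2 = (1, 0, 0, 0)ᵀ.
Then v_1 = N · v_2 = (2, -1, -1, -1)ᵀ.

Sanity check: (A − (4)·I) v_1 = (0, 0, 0, 0)ᵀ = 0. ✓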